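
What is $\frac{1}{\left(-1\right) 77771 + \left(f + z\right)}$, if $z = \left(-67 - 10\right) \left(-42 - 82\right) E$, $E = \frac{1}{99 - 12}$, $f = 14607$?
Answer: $- \frac{87}{5485720} \approx -1.5859 \cdot 10^{-5}$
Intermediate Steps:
$E = \frac{1}{87} \approx 0.011494$
$z = \frac{9548}{87}$ ($z = \left(-67 - 10\right) \left(-42 - 82\right) \frac{1}{87} = \left(-77\right) \left(-124\right) \frac{1}{87} = 9548 \cdot \frac{1}{87} = \frac{9548}{87} \approx 109.75$)
$\frac{1}{\left(-1\right) 77771 + \left(f + z\right)} = \frac{1}{\left(-1\right) 77771 + \left(14607 + \frac{9548}{87}\right)} = \frac{1}{-77771 + \frac{1280357}{87}} = \frac{1}{- \frac{5485720}{87}} = - \frac{87}{5485720}$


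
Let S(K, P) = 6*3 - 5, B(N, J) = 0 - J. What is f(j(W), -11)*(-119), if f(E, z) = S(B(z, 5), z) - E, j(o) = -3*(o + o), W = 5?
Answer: -5117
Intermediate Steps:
B(N, J) = -J
j(o) = -6*o
S(K, P) = 13 (S(K, P) = 18 - 5 = 13)
f(E, z) = 13 - E
f(j(W), -11)*(-119) = (13 - (-6)*5)*(-119) = (13 - 1*(-30))*(-119) = (13 + 30)*(-119) = 43*(-119) = -5117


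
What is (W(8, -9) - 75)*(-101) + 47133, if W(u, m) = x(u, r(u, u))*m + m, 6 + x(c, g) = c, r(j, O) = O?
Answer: 57435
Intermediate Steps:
x(c, g) = -6 + c
W(u, m) = m + m*(-6 + u) (W(u, m) = (-6 + u)*m + m = m*(-6 + u) + m = m + m*(-6 + u))
(W(8, -9) - 75)*(-101) + 47133 = (-9*(-5 + 8) - 75)*(-101) + 47133 = (-9*3 - 75)*(-101) + 47133 = (-27 - 75)*(-101) + 47133 = -102*(-101) + 47133 = 10302 + 47133 = 57435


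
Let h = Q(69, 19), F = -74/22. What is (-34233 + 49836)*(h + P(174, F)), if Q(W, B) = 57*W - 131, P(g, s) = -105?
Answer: 57684291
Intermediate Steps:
F = -37/11 (F = -74*1/22 = -37/11 ≈ -3.3636)
Q(W, B) = -131 + 57*W
h = 3802 (h = -131 + 57*69 = -131 + 3933 = 3802)
(-34233 + 49836)*(h + P(174, F)) = (-34233 + 49836)*(3802 - 105) = 15603*3697 = 57684291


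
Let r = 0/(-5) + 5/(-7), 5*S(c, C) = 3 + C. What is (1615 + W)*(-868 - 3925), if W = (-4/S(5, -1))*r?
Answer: -54424515/7 ≈ -7.7749e+6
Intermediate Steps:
S(c, C) = ⅗ + C/5 (S(c, C) = (3 + C)/5 = ⅗ + C/5)
r = -5/7 (r = 0*(-⅕) + 5*(-⅐) = 0 - 5/7 = -5/7 ≈ -0.71429)
W = 50/7 (W = -4/(⅗ + (⅕)*(-1))*(-5/7) = -4/(⅗ - ⅕)*(-5/7) = -4/⅖*(-5/7) = -4*5/2*(-5/7) = -10*(-5/7) = 50/7 ≈ 7.1429)
(1615 + W)*(-868 - 3925) = (1615 + 50/7)*(-868 - 3925) = (11355/7)*(-4793) = -54424515/7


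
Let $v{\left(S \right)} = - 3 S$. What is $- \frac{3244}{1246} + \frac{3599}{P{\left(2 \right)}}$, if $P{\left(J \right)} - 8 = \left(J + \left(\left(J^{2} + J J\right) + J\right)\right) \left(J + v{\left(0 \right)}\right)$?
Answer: $\frac{2190273}{19936} \approx 109.87$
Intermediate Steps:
$P{\left(J \right)} = 8 + J \left(2 J + 2 J^{2}\right)$ ($P{\left(J \right)} = 8 + \left(J + \left(\left(J^{2} + J J\right) + J\right)\right) \left(J - 0\right) = 8 + \left(J + \left(\left(J^{2} + J^{2}\right) + J\right)\right) \left(J + 0\right) = 8 + \left(J + \left(2 J^{2} + J\right)\right) J = 8 + \left(J + \left(J + 2 J^{2}\right)\right) J = 8 + \left(2 J + 2 J^{2}\right) J = 8 + J \left(2 J + 2 J^{2}\right)$)
$- \frac{3244}{1246} + \frac{3599}{P{\left(2 \right)}} = - \frac{3244}{1246} + \frac{3599}{8 + 2 \cdot 2^{2} + 2 \cdot 2^{3}} = \left(-3244\right) \frac{1}{1246} + \frac{3599}{8 + 2 \cdot 4 + 2 \cdot 8} = - \frac{1622}{623} + \frac{3599}{8 + 8 + 16} = - \frac{1622}{623} + \frac{3599}{32} = \frac{2190273}{19936}$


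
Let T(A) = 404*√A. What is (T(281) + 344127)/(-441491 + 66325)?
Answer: -344127/375166 - 202*√281/187583 ≈ -0.93532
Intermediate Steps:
(T(281) + 344127)/(-441491 + 66325) = (404*√281 + 344127)/(-441491 + 66325) = (344127 + 404*√281)/(-375166) = (344127 + 404*√281)*(-1/375166) = -344127/375166 - 202*√281/187583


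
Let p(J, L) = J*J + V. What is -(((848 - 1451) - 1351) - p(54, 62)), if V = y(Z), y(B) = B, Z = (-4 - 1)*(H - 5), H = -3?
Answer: 4910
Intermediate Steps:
Z = 40 (Z = (-4 - 1)*(-3 - 5) = -5*(-8) = 40)
V = 40
p(J, L) = 40 + J**2 (p(J, L) = J*J + 40 = J**2 + 40 = 40 + J**2)
-(((848 - 1451) - 1351) - p(54, 62)) = -(((848 - 1451) - 1351) - (40 + 54**2)) = -((-603 - 1351) - (40 + 2916)) = -(-1954 - 1*2956) = -(-1954 - 2956) = -1*(-4910) = 4910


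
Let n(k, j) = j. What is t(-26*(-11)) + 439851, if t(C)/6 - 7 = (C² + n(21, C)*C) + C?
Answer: 1423161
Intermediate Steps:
t(C) = 42 + 6*C + 12*C² (t(C) = 42 + 6*((C² + C*C) + C) = 42 + 6*((C² + C²) + C) = 42 + 6*(2*C² + C) = 42 + 6*(C + 2*C²) = 42 + (6*C + 12*C²) = 42 + 6*C + 12*C²)
t(-26*(-11)) + 439851 = (42 + 6*(-26*(-11)) + 12*(-26*(-11))²) + 439851 = (42 + 6*286 + 12*286²) + 439851 = (42 + 1716 + 12*81796) + 439851 = (42 + 1716 + 981552) + 439851 = 983310 + 439851 = 1423161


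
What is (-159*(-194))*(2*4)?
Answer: 246768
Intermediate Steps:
(-159*(-194))*(2*4) = 30846*8 = 246768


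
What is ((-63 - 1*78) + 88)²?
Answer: 2809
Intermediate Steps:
((-63 - 1*78) + 88)² = ((-63 - 78) + 88)² = (-141 + 88)² = (-53)² = 2809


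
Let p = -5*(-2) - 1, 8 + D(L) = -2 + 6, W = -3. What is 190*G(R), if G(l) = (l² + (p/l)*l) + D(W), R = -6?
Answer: 7790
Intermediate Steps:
D(L) = -4 (D(L) = -8 + (-2 + 6) = -8 + 4 = -4)
p = 9 (p = 10 - 1 = 9)
G(l) = 5 + l² (G(l) = (l² + (9/l)*l) - 4 = (l² + 9) - 4 = (9 + l²) - 4 = 5 + l²)
190*G(R) = 190*(5 + (-6)²) = 190*(5 + 36) = 190*41 = 7790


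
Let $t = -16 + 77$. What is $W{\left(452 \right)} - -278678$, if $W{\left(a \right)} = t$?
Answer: $278739$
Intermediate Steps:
$t = 61$
$W{\left(a \right)} = 61$
$W{\left(452 \right)} - -278678 = 61 - -278678 = 61 + 278678 = 278739$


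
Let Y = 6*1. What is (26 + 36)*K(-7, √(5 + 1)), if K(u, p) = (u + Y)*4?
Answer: -248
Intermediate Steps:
Y = 6
K(u, p) = 24 + 4*u (K(u, p) = (u + 6)*4 = (6 + u)*4 = 24 + 4*u)
(26 + 36)*K(-7, √(5 + 1)) = (26 + 36)*(24 + 4*(-7)) = 62*(24 - 28) = 62*(-4) = -248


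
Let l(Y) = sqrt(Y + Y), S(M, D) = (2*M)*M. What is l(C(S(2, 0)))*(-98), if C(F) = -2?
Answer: -196*I ≈ -196.0*I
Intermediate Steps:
S(M, D) = 2*M**2
l(Y) = sqrt(2)*sqrt(Y) (l(Y) = sqrt(2*Y) = sqrt(2)*sqrt(Y))
l(C(S(2, 0)))*(-98) = (sqrt(2)*sqrt(-2))*(-98) = (sqrt(2)*(I*sqrt(2)))*(-98) = (2*I)*(-98) = -196*I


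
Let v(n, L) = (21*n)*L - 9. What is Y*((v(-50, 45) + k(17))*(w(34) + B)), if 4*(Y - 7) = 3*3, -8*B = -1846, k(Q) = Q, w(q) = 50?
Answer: -981476171/8 ≈ -1.2268e+8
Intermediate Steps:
v(n, L) = -9 + 21*L*n (v(n, L) = 21*L*n - 9 = -9 + 21*L*n)
B = 923/4 (B = -⅛*(-1846) = 923/4 ≈ 230.75)
Y = 37/4 (Y = 7 + (3*3)/4 = 7 + (¼)*9 = 7 + 9/4 = 37/4 ≈ 9.2500)
Y*((v(-50, 45) + k(17))*(w(34) + B)) = 37*(((-9 + 21*45*(-50)) + 17)*(50 + 923/4))/4 = 37*(((-9 - 47250) + 17)*(1123/4))/4 = 37*((-47259 + 17)*(1123/4))/4 = 37*(-47242*1123/4)/4 = (37/4)*(-26526383/2) = -981476171/8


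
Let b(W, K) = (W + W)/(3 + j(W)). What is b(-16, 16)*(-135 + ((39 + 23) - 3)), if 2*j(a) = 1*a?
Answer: -2432/5 ≈ -486.40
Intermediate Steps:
j(a) = a/2 (j(a) = (1*a)/2 = a/2)
b(W, K) = 2*W/(3 + W/2) (b(W, K) = (W + W)/(3 + W/2) = (2*W)/(3 + W/2) = 2*W/(3 + W/2))
b(-16, 16)*(-135 + ((39 + 23) - 3)) = (4*(-16)/(6 - 16))*(-135 + ((39 + 23) - 3)) = (4*(-16)/(-10))*(-135 + (62 - 3)) = (4*(-16)*(-⅒))*(-135 + 59) = (32/5)*(-76) = -2432/5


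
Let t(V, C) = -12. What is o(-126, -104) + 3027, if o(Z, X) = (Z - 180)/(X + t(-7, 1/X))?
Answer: 175719/58 ≈ 3029.6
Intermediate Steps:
o(Z, X) = (-180 + Z)/(-12 + X) (o(Z, X) = (Z - 180)/(X - 12) = (-180 + Z)/(-12 + X))
o(-126, -104) + 3027 = (-180 - 126)/(-12 - 104) + 3027 = -306/(-116) + 3027 = -1/116*(-306) + 3027 = 153/58 + 3027 = 175719/58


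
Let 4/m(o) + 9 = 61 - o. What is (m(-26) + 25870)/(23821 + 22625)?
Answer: 504466/905697 ≈ 0.55699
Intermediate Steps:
m(o) = 4/(52 - o) (m(o) = 4/(-9 + (61 - o)) = 4/(52 - o))
(m(-26) + 25870)/(23821 + 22625) = (-4/(-52 - 26) + 25870)/(23821 + 22625) = (-4/(-78) + 25870)/46446 = (-4*(-1/78) + 25870)*(1/46446) = (2/39 + 25870)*(1/46446) = (1008932/39)*(1/46446) = 504466/905697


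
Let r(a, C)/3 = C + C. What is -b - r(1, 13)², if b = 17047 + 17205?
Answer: -40336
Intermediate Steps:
r(a, C) = 6*C (r(a, C) = 3*(C + C) = 3*(2*C) = 6*C)
b = 34252
-b - r(1, 13)² = -1*34252 - (6*13)² = -34252 - 1*78² = -34252 - 1*6084 = -34252 - 6084 = -40336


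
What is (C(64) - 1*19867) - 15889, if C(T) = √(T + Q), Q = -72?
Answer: -35756 + 2*I*√2 ≈ -35756.0 + 2.8284*I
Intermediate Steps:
C(T) = √(-72 + T) (C(T) = √(T - 72) = √(-72 + T))
(C(64) - 1*19867) - 15889 = (√(-72 + 64) - 1*19867) - 15889 = (√(-8) - 19867) - 15889 = (2*I*√2 - 19867) - 15889 = (-19867 + 2*I*√2) - 15889 = -35756 + 2*I*√2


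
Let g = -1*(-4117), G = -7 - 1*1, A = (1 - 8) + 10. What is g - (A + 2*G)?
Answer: 4130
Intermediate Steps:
A = 3 (A = -7 + 10 = 3)
G = -8 (G = -7 - 1 = -8)
g = 4117
g - (A + 2*G) = 4117 - (3 + 2*(-8)) = 4117 - (3 - 16) = 4117 - 1*(-13) = 4117 + 13 = 4130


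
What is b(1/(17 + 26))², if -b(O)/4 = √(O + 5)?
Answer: 3456/43 ≈ 80.372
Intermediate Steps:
b(O) = -4*√(5 + O) (b(O) = -4*√(O + 5) = -4*√(5 + O))
b(1/(17 + 26))² = (-4*√(5 + 1/(17 + 26)))² = (-4*√(5 + 1/43))² = (-24*√258/43)² = 3456/43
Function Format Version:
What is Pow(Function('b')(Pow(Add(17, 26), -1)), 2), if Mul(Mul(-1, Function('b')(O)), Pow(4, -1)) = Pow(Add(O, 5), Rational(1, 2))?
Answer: Rational(3456, 43) ≈ 80.372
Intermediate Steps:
Function('b')(O) = Mul(-4, Pow(Add(5, O), Rational(1, 2))) (Function('b')(O) = Mul(-4, Pow(Add(O, 5), Rational(1, 2))) = Mul(-4, Pow(Add(5, O), Rational(1, 2))))
Pow(Function('b')(Pow(Add(17, 26), -1)), 2) = Pow(Mul(-4, Pow(Add(5, Pow(Add(17, 26), -1)), Rational(1, 2))), 2) = Pow(Mul(-4, Pow(Add(5, Pow(43, -1)), Rational(1, 2))), 2) = Pow(Mul(-4, Pow(Add(5, Rational(1, 43)), Rational(1, 2))), 2) = Pow(Mul(-4, Pow(Rational(216, 43), Rational(1, 2))), 2) = Pow(Mul(-4, Mul(Rational(6, 43), Pow(258, Rational(1, 2)))), 2) = Pow(Mul(Rational(-24, 43), Pow(258, Rational(1, 2))), 2) = Rational(3456, 43)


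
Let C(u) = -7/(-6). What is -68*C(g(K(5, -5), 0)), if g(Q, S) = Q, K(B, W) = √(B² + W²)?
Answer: -238/3 ≈ -79.333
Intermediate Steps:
C(u) = 7/6 (C(u) = -7*(-⅙) = 7/6)
-68*C(g(K(5, -5), 0)) = -68*7/6 = -238/3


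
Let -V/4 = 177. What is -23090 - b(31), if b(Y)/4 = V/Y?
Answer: -712958/31 ≈ -22999.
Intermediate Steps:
V = -708 (V = -4*177 = -708)
b(Y) = -2832/Y (b(Y) = 4*(-708/Y) = -2832/Y)
-23090 - b(31) = -23090 - (-2832)/31 = -23090 - 1*(-2832/31) = -23090 + 2832/31 = -712958/31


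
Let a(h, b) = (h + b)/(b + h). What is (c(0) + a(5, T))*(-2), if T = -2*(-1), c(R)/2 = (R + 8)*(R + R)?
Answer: -2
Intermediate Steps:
c(R) = 4*R*(8 + R) (c(R) = 2*((R + 8)*(R + R)) = 2*((8 + R)*(2*R)) = 2*(2*R*(8 + R)) = 4*R*(8 + R))
T = 2
a(h, b) = 1 (a(h, b) = (b + h)/(b + h) = 1)
(c(0) + a(5, T))*(-2) = (4*0*(8 + 0) + 1)*(-2) = (4*0*8 + 1)*(-2) = (0 + 1)*(-2) = 1*(-2) = -2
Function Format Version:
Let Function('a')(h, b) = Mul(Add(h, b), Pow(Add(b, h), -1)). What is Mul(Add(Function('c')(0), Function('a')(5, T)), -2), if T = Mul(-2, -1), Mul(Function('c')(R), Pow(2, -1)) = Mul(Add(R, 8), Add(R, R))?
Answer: -2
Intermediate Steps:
Function('c')(R) = Mul(4, R, Add(8, R)) (Function('c')(R) = Mul(2, Mul(Add(R, 8), Add(R, R))) = Mul(2, Mul(Add(8, R), Mul(2, R))) = Mul(2, Mul(2, R, Add(8, R))) = Mul(4, R, Add(8, R)))
T = 2
Function('a')(h, b) = 1 (Function('a')(h, b) = Mul(Add(b, h), Pow(Add(b, h), -1)) = 1)
Mul(Add(Function('c')(0), Function('a')(5, T)), -2) = Mul(Add(Mul(4, 0, Add(8, 0)), 1), -2) = Mul(Add(Mul(4, 0, 8), 1), -2) = Mul(Add(0, 1), -2) = Mul(1, -2) = -2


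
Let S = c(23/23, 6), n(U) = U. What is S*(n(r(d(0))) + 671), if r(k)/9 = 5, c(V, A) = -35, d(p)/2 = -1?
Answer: -25060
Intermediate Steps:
d(p) = -2 (d(p) = 2*(-1) = -2)
r(k) = 45 (r(k) = 9*5 = 45)
S = -35
S*(n(r(d(0))) + 671) = -35*(45 + 671) = -35*716 = -25060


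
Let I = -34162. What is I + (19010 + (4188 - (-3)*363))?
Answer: -9875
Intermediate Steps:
I + (19010 + (4188 - (-3)*363)) = -34162 + (19010 + (4188 - (-3)*363)) = -34162 + (19010 + (4188 - 1*(-1089))) = -34162 + (19010 + (4188 + 1089)) = -34162 + (19010 + 5277) = -34162 + 24287 = -9875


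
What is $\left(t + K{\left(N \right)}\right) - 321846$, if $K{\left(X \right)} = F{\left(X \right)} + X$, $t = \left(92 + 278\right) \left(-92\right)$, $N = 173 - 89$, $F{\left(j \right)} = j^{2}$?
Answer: $-348746$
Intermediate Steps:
$N = 84$
$t = -34040$ ($t = 370 \left(-92\right) = -34040$)
$K{\left(X \right)} = X + X^{2}$ ($K{\left(X \right)} = X^{2} + X = X + X^{2}$)
$\left(t + K{\left(N \right)}\right) - 321846 = \left(-34040 + 84 \left(1 + 84\right)\right) - 321846 = \left(-34040 + 84 \cdot 85\right) - 321846 = \left(-34040 + 7140\right) - 321846 = -26900 - 321846 = -348746$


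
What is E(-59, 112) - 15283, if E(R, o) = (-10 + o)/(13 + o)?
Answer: -1910273/125 ≈ -15282.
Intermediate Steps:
E(R, o) = (-10 + o)/(13 + o)
E(-59, 112) - 15283 = (-10 + 112)/(13 + 112) - 15283 = 102/125 - 15283 = -1910273/125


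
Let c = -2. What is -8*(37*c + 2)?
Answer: 576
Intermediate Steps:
-8*(37*c + 2) = -8*(37*(-2) + 2) = -8*(-74 + 2) = -8*(-72) = 576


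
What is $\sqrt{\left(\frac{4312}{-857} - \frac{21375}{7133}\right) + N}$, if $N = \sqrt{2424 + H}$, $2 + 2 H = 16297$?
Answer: $\frac{\sqrt{-1199999467925804 + 74737073412722 \sqrt{42286}}}{12225962} \approx 9.736$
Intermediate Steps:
$H = \frac{16295}{2}$ ($H = -1 + \frac{1}{2} \cdot 16297 = -1 + \frac{16297}{2} = \frac{16295}{2} \approx 8147.5$)
$N = \frac{\sqrt{42286}}{2}$ ($N = \sqrt{2424 + \frac{16295}{2}} = \sqrt{\frac{21143}{2}} = \frac{\sqrt{42286}}{2} \approx 102.82$)
$\sqrt{\left(\frac{4312}{-857} - \frac{21375}{7133}\right) + N} = \sqrt{\left(\frac{4312}{-857} - \frac{21375}{7133}\right) + \frac{\sqrt{42286}}{2}} = \sqrt{\left(4312 \left(- \frac{1}{857}\right) - \frac{21375}{7133}\right) + \frac{\sqrt{42286}}{2}} = \sqrt{\left(- \frac{4312}{857} - \frac{21375}{7133}\right) + \frac{\sqrt{42286}}{2}} = \sqrt{- \frac{49075871}{6112981} + \frac{\sqrt{42286}}{2}}$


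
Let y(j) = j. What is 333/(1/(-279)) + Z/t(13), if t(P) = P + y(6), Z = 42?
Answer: -1765191/19 ≈ -92905.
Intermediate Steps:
t(P) = 6 + P (t(P) = P + 6 = 6 + P)
333/(1/(-279)) + Z/t(13) = 333/(1/(-279)) + 42/(6 + 13) = 333/(-1/279) + 42/19 = 333*(-279) + 42*(1/19) = -92907 + 42/19 = -1765191/19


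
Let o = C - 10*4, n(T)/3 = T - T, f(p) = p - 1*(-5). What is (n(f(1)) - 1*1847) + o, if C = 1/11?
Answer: -20756/11 ≈ -1886.9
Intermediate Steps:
f(p) = 5 + p (f(p) = p + 5 = 5 + p)
n(T) = 0 (n(T) = 3*(T - T) = 3*0 = 0)
C = 1/11 ≈ 0.090909
o = -439/11 (o = 1/11 - 10*4 = 1/11 - 40 = -439/11 ≈ -39.909)
(n(f(1)) - 1*1847) + o = (0 - 1*1847) - 439/11 = (0 - 1847) - 439/11 = -1847 - 439/11 = -20756/11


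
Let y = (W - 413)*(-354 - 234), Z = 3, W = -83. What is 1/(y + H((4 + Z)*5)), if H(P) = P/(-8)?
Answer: 8/2333149 ≈ 3.4288e-6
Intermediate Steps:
H(P) = -P/8 (H(P) = P*(-⅛) = -P/8)
y = 291648 (y = (-83 - 413)*(-354 - 234) = -496*(-588) = 291648)
1/(y + H((4 + Z)*5)) = 1/(291648 - (4 + 3)*5/8) = 1/(291648 - 7*5/8) = 1/(291648 - ⅛*35) = 1/(291648 - 35/8) = 1/(2333149/8) = 8/2333149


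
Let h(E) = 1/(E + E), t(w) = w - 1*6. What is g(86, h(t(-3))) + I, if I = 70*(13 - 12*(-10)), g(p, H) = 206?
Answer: 9516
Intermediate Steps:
t(w) = -6 + w (t(w) = w - 6 = -6 + w)
h(E) = 1/(2*E)
I = 9310 (I = 70*(13 + 120) = 70*133 = 9310)
g(86, h(t(-3))) + I = 206 + 9310 = 9516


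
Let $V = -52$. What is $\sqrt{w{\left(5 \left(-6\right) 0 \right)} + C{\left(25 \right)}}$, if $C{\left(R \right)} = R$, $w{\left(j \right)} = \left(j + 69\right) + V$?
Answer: $\sqrt{42} \approx 6.4807$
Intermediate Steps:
$w{\left(j \right)} = 17 + j$ ($w{\left(j \right)} = \left(j + 69\right) - 52 = \left(69 + j\right) - 52 = 17 + j$)
$\sqrt{w{\left(5 \left(-6\right) 0 \right)} + C{\left(25 \right)}} = \sqrt{\left(17 + 5 \left(-6\right) 0\right) + 25} = \sqrt{\left(17 - 0\right) + 25} = \sqrt{\left(17 + 0\right) + 25} = \sqrt{17 + 25} = \sqrt{42}$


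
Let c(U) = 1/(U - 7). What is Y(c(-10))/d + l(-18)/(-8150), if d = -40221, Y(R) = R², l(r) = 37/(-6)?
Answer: 143344751/189469064700 ≈ 0.00075656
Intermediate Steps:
c(U) = 1/(-7 + U)
l(r) = -37/6 (l(r) = 37*(-⅙) = -37/6)
Y(c(-10))/d + l(-18)/(-8150) = (1/(-7 - 10))²/(-40221) - 37/6/(-8150) = (1/(-17))²*(-1/40221) - 37/6*(-1/8150) = (-1/17)²*(-1/40221) + 37/48900 = (1/289)*(-1/40221) + 37/48900 = -1/11623869 + 37/48900 = 143344751/189469064700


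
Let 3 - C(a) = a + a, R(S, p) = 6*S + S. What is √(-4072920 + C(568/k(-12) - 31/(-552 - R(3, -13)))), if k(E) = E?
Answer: I*√1337225719407/573 ≈ 2018.1*I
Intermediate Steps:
R(S, p) = 7*S
C(a) = 3 - 2*a (C(a) = 3 - (a + a) = 3 - 2*a)
√(-4072920 + C(568/k(-12) - 31/(-552 - R(3, -13)))) = √(-4072920 + (3 - 2*(568/(-12) - 31/(-552 - 7*3)))) = √(-4072920 + (3 - 2*(568*(-1/12) - 31/(-552 - 1*21)))) = √(-4072920 + (3 - 2*(-142/3 - 31/(-552 - 21)))) = √(-4072920 + (3 - 2*(-142/3 - 31/(-573)))) = √(-4072920 + (3 - 2*(-142/3 - 31*(-1/573)))) = √(-4072920 + (3 - 2*(-142/3 + 31/573))) = √(-4072920 + (3 - 2*(-27091/573))) = √(-4072920 + (3 + 54182/573)) = √(-4072920 + 55901/573) = √(-2333727259/573) = I*√1337225719407/573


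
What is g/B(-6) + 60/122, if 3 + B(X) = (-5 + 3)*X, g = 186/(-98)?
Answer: 2519/8967 ≈ 0.28092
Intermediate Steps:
g = -93/49 (g = 186*(-1/98) = -93/49 ≈ -1.8980)
B(X) = -3 - 2*X (B(X) = -3 + (-5 + 3)*X = -3 - 2*X)
g/B(-6) + 60/122 = -93/(49*(-3 - 2*(-6))) + 60/122 = -93/(49*(-3 + 12)) + 60*(1/122) = -93/49/9 + 30/61 = -93/49*⅑ + 30/61 = -31/147 + 30/61 = 2519/8967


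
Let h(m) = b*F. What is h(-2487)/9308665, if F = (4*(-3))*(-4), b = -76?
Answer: -3648/9308665 ≈ -0.00039189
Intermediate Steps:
F = 48 (F = -12*(-4) = 48)
h(m) = -3648 (h(m) = -76*48 = -3648)
h(-2487)/9308665 = -3648/9308665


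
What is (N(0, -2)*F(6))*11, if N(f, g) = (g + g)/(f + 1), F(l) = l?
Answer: -264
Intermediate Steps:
N(f, g) = 2*g/(1 + f) (N(f, g) = (2*g)/(1 + f) = 2*g/(1 + f))
(N(0, -2)*F(6))*11 = ((2*(-2)/(1 + 0))*6)*11 = ((2*(-2)/1)*6)*11 = ((2*(-2)*1)*6)*11 = -4*6*11 = -24*11 = -264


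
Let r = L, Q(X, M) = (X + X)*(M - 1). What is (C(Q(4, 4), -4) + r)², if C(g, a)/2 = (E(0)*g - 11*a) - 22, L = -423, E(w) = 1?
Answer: 109561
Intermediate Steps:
Q(X, M) = 2*X*(-1 + M) (Q(X, M) = (2*X)*(-1 + M) = 2*X*(-1 + M))
r = -423
C(g, a) = -44 - 22*a + 2*g (C(g, a) = 2*((1*g - 11*a) - 22) = 2*((g - 11*a) - 22) = 2*(-22 + g - 11*a) = -44 - 22*a + 2*g)
(C(Q(4, 4), -4) + r)² = ((-44 - 22*(-4) + 2*(2*4*(-1 + 4))) - 423)² = ((-44 + 88 + 2*(2*4*3)) - 423)² = ((-44 + 88 + 2*24) - 423)² = ((-44 + 88 + 48) - 423)² = (92 - 423)² = (-331)² = 109561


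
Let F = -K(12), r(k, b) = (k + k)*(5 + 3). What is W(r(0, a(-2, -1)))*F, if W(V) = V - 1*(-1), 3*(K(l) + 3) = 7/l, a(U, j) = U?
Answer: 101/36 ≈ 2.8056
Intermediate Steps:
K(l) = -3 + 7/(3*l) (K(l) = -3 + (7/l)/3 = -3 + 7/(3*l))
r(k, b) = 16*k (r(k, b) = (2*k)*8 = 16*k)
W(V) = 1 + V (W(V) = V + 1 = 1 + V)
F = 101/36 (F = -(-3 + (7/3)/12) = -(-3 + (7/3)*(1/12)) = -(-3 + 7/36) = -1*(-101/36) = 101/36 ≈ 2.8056)
W(r(0, a(-2, -1)))*F = (1 + 16*0)*(101/36) = (1 + 0)*(101/36) = 1*(101/36) = 101/36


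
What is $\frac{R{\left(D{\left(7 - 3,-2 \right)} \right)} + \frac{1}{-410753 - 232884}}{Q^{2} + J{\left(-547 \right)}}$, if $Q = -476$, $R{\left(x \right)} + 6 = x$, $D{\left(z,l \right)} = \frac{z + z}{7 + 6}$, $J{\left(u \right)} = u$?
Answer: $- \frac{15018201}{630416052383} \approx -2.3823 \cdot 10^{-5}$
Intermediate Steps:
$D{\left(z,l \right)} = \frac{2 z}{13}$
$R{\left(x \right)} = -6 + x$
$\frac{R{\left(D{\left(7 - 3,-2 \right)} \right)} + \frac{1}{-410753 - 232884}}{Q^{2} + J{\left(-547 \right)}} = \frac{\left(-6 + \frac{2 \left(7 - 3\right)}{13}\right) + \frac{1}{-410753 - 232884}}{\left(-476\right)^{2} - 547} = \frac{\left(-6 + \frac{2 \left(7 - 3\right)}{13}\right) + \frac{1}{-643637}}{226576 - 547} = \frac{\left(-6 + \frac{2}{13} \cdot 4\right) - \frac{1}{643637}}{226029} = \left(\left(-6 + \frac{8}{13}\right) - \frac{1}{643637}\right) \frac{1}{226029} = \left(- \frac{70}{13} - \frac{1}{643637}\right) \frac{1}{226029} = \left(- \frac{45054603}{8367281}\right) \frac{1}{226029} = - \frac{15018201}{630416052383}$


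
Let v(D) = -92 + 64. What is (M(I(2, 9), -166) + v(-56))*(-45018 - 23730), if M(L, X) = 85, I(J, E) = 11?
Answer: -3918636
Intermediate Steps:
v(D) = -28
(M(I(2, 9), -166) + v(-56))*(-45018 - 23730) = (85 - 28)*(-45018 - 23730) = 57*(-68748) = -3918636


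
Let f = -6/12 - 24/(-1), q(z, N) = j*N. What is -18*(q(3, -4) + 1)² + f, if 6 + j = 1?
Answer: -15829/2 ≈ -7914.5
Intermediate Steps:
j = -5 (j = -6 + 1 = -5)
q(z, N) = -5*N
f = 47/2 (f = -6*1/12 - 24*(-1) = -½ + 24 = 47/2 ≈ 23.500)
-18*(q(3, -4) + 1)² + f = -18*(-5*(-4) + 1)² + 47/2 = -18*(20 + 1)² + 47/2 = -18*21² + 47/2 = -18*441 + 47/2 = -7938 + 47/2 = -15829/2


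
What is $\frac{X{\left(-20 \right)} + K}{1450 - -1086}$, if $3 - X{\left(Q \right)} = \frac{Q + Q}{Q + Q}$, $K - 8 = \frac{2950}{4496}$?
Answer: $\frac{23955}{5700928} \approx 0.0042019$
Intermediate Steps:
$K = \frac{19459}{2248}$ ($K = 8 + \frac{2950}{4496} = 8 + 2950 \cdot \frac{1}{4496} = 8 + \frac{1475}{2248} = \frac{19459}{2248} \approx 8.6561$)
$X{\left(Q \right)} = 2$ ($X{\left(Q \right)} = 3 - \frac{Q + Q}{Q + Q} = 3 - \frac{2 Q}{2 Q} = 3 - 2 Q \frac{1}{2 Q} = 3 - 1 = 2$)
$\frac{X{\left(-20 \right)} + K}{1450 - -1086} = \frac{2 + \frac{19459}{2248}}{1450 - -1086} = \frac{23955}{2248 \left(1450 + 1086\right)} = \frac{23955}{2248 \cdot 2536} = \frac{23955}{2248} \cdot \frac{1}{2536} = \frac{23955}{5700928}$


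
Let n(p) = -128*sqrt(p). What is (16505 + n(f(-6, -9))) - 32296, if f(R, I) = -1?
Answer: -15791 - 128*I ≈ -15791.0 - 128.0*I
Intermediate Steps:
(16505 + n(f(-6, -9))) - 32296 = (16505 - 128*I) - 32296 = -15791 - 128*I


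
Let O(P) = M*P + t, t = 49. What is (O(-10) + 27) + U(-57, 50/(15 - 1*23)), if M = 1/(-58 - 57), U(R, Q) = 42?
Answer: 2716/23 ≈ 118.09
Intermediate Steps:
M = -1/115 (M = 1/(-115) = -1/115 ≈ -0.0086956)
O(P) = 49 - P/115 (O(P) = -P/115 + 49 = 49 - P/115)
(O(-10) + 27) + U(-57, 50/(15 - 1*23)) = ((49 - 1/115*(-10)) + 27) + 42 = ((49 + 2/23) + 27) + 42 = (1129/23 + 27) + 42 = 1750/23 + 42 = 2716/23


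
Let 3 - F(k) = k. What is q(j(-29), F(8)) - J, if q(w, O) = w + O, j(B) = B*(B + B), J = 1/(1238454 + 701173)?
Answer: 3252754478/1939627 ≈ 1677.0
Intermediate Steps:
J = 1/1939627 ≈ 5.1556e-7
j(B) = 2*B**2 (j(B) = B*(2*B) = 2*B**2)
F(k) = 3 - k
q(w, O) = O + w
q(j(-29), F(8)) - J = ((3 - 1*8) + 2*(-29)**2) - 1*1/1939627 = ((3 - 8) + 2*841) - 1/1939627 = (-5 + 1682) - 1/1939627 = 1677 - 1/1939627 = 3252754478/1939627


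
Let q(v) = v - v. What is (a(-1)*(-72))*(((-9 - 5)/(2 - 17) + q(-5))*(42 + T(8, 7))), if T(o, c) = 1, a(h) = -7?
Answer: 101136/5 ≈ 20227.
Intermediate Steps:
q(v) = 0
(a(-1)*(-72))*(((-9 - 5)/(2 - 17) + q(-5))*(42 + T(8, 7))) = (-7*(-72))*(((-9 - 5)/(2 - 17) + 0)*(42 + 1)) = 504*((-14/(-15) + 0)*43) = 504*((-14*(-1/15) + 0)*43) = 504*((14/15 + 0)*43) = 504*((14/15)*43) = 504*(602/15) = 101136/5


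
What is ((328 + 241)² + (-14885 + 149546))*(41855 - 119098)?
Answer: -35409890546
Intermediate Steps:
((328 + 241)² + (-14885 + 149546))*(41855 - 119098) = (569² + 134661)*(-77243) = (323761 + 134661)*(-77243) = 458422*(-77243) = -35409890546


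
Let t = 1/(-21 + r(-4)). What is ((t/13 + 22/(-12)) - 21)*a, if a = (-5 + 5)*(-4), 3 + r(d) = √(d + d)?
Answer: 0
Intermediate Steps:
r(d) = -3 + √2*√d (r(d) = -3 + √(d + d) = -3 + √(2*d) = -3 + √2*√d)
a = 0 (a = 0*(-4) = 0)
t = 1/(-24 + 2*I*√2) (t = 1/(-21 + (-3 + √2*√(-4))) = 1/(-21 + (-3 + √2*(2*I))) = 1/(-21 + (-3 + 2*I*√2)) = 1/(-24 + 2*I*√2) ≈ -0.041096 - 0.0048432*I)
((t/13 + 22/(-12)) - 21)*a = (((-3/73 - I*√2/292)/13 + 22/(-12)) - 21)*0 = (((-3/73 - I*√2/292)*(1/13) + 22*(-1/12)) - 21)*0 = (((-3/949 - I*√2/3796) - 11/6) - 21)*0 = ((-10457/5694 - I*√2/3796) - 21)*0 = (-130031/5694 - I*√2/3796)*0 = 0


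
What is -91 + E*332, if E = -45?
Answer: -15031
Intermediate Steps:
-91 + E*332 = -91 - 45*332 = -91 - 14940 = -15031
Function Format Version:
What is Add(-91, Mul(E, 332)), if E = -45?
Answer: -15031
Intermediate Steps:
Add(-91, Mul(E, 332)) = Add(-91, Mul(-45, 332)) = Add(-91, -14940) = -15031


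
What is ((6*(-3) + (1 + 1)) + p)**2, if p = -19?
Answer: 1225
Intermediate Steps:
((6*(-3) + (1 + 1)) + p)**2 = ((6*(-3) + (1 + 1)) - 19)**2 = ((-18 + 2) - 19)**2 = (-16 - 19)**2 = (-35)**2 = 1225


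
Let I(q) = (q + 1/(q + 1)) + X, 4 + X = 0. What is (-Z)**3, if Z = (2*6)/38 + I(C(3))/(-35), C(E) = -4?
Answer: -10793861/63521199 ≈ -0.16993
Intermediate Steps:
X = -4 (X = -4 + 0 = -4)
I(q) = -4 + q + 1/(1 + q) (I(q) = (q + 1/(q + 1)) - 4 = (q + 1/(1 + q)) - 4 = -4 + q + 1/(1 + q))
Z = 221/399 (Z = (2*6)/38 + ((-3 + (-4)**2 - 3*(-4))/(1 - 4))/(-35) = 12*(1/38) + ((-3 + 16 + 12)/(-3))*(-1/35) = 6/19 - 1/3*25*(-1/35) = 6/19 - 25/3*(-1/35) = 6/19 + 5/21 = 221/399 ≈ 0.55388)
(-Z)**3 = (-1*221/399)**3 = (-221/399)**3 = -10793861/63521199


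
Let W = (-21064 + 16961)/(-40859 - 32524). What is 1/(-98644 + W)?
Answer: -73383/7238788549 ≈ -1.0137e-5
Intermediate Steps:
W = 4103/73383 (W = -4103/(-73383) = -4103*(-1/73383) = 4103/73383 ≈ 0.055912)
1/(-98644 + W) = 1/(-98644 + 4103/73383) = 1/(-7238788549/73383) = -73383/7238788549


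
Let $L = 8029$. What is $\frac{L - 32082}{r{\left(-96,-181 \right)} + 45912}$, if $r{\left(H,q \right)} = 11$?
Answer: $- \frac{24053}{45923} \approx -0.52377$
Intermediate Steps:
$\frac{L - 32082}{r{\left(-96,-181 \right)} + 45912} = \frac{8029 - 32082}{11 + 45912} = - \frac{24053}{45923}$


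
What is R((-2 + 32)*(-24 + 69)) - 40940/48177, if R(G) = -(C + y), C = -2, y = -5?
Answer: 296299/48177 ≈ 6.1502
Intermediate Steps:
R(G) = 7 (R(G) = -(-2 - 5) = -1*(-7) = 7)
R((-2 + 32)*(-24 + 69)) - 40940/48177 = 7 - 40940/48177 = 296299/48177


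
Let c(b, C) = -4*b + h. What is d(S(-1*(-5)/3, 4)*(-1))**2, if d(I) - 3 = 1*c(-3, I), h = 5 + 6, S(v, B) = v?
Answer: 676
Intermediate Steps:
h = 11
c(b, C) = 11 - 4*b (c(b, C) = -4*b + 11 = 11 - 4*b)
d(I) = 26 (d(I) = 3 + 1*(11 - 4*(-3)) = 3 + 1*(11 + 12) = 3 + 1*23 = 3 + 23 = 26)
d(S(-1*(-5)/3, 4)*(-1))**2 = 26**2 = 676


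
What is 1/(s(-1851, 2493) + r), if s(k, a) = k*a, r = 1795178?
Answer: -1/2819365 ≈ -3.5469e-7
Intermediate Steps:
s(k, a) = a*k
1/(s(-1851, 2493) + r) = 1/(2493*(-1851) + 1795178) = 1/(-4614543 + 1795178) = 1/(-2819365) = -1/2819365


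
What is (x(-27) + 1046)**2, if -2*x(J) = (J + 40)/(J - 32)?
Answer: 15237680481/13924 ≈ 1.0943e+6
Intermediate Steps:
x(J) = -(40 + J)/(2*(-32 + J)) (x(J) = -(J + 40)/(2*(J - 32)) = -(40 + J)/(2*(-32 + J)))
(x(-27) + 1046)**2 = ((-40 - 1*(-27))/(2*(-32 - 27)) + 1046)**2 = ((1/2)*(-40 + 27)/(-59) + 1046)**2 = ((1/2)*(-1/59)*(-13) + 1046)**2 = (13/118 + 1046)**2 = (123441/118)**2 = 15237680481/13924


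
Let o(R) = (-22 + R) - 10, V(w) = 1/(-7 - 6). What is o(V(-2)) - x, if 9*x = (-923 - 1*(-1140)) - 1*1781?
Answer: 16579/117 ≈ 141.70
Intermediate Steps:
V(w) = -1/13 (V(w) = 1/(-13) = -1/13)
o(R) = -32 + R
x = -1564/9 (x = ((-923 - 1*(-1140)) - 1*1781)/9 = ((-923 + 1140) - 1781)/9 = (217 - 1781)/9 = (⅑)*(-1564) = -1564/9 ≈ -173.78)
o(V(-2)) - x = (-32 - 1/13) - 1*(-1564/9) = -417/13 + 1564/9 = 16579/117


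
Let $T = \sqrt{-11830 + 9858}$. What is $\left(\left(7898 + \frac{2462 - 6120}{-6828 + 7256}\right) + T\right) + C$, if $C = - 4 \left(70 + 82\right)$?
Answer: $\frac{1558231}{214} + 2 i \sqrt{493} \approx 7281.5 + 44.407 i$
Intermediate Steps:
$T = 2 i \sqrt{493}$ ($T = \sqrt{-1972} = 2 i \sqrt{493} \approx 44.407 i$)
$C = -608$ ($C = \left(-4\right) 152 = -608$)
$\left(\left(7898 + \frac{2462 - 6120}{-6828 + 7256}\right) + T\right) + C = \left(\left(7898 + \frac{2462 - 6120}{-6828 + 7256}\right) + 2 i \sqrt{493}\right) - 608 = \left(\left(7898 - \frac{3658}{428}\right) + 2 i \sqrt{493}\right) - 608 = \left(\left(7898 - \frac{1829}{214}\right) + 2 i \sqrt{493}\right) - 608 = \left(\frac{1688343}{214} + 2 i \sqrt{493}\right) - 608 = \frac{1558231}{214} + 2 i \sqrt{493}$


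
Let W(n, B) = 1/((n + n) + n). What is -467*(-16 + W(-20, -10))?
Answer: 448787/60 ≈ 7479.8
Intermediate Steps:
W(n, B) = 1/(3*n) (W(n, B) = 1/(2*n + n) = 1/(3*n))
-467*(-16 + W(-20, -10)) = -467*(-16 + (⅓)/(-20)) = -467*(-16 + (⅓)*(-1/20)) = -467*(-16 - 1/60) = -467*(-961/60) = 448787/60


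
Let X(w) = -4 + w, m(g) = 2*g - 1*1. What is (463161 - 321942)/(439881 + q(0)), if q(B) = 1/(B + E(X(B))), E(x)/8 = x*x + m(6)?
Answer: 30503304/95014297 ≈ 0.32104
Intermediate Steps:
m(g) = -1 + 2*g (m(g) = 2*g - 1 = -1 + 2*g)
E(x) = 88 + 8*x² (E(x) = 8*(x*x + (-1 + 2*6)) = 8*(x² + (-1 + 12)) = 8*(x² + 11) = 8*(11 + x²) = 88 + 8*x²)
q(B) = 1/(88 + B + 8*(-4 + B)²) (q(B) = 1/(B + (88 + 8*(-4 + B)²)) = 1/(88 + B + 8*(-4 + B)²))
(463161 - 321942)/(439881 + q(0)) = (463161 - 321942)/(439881 + 1/(88 + 0 + 8*(-4 + 0)²)) = 141219/(439881 + 1/(88 + 0 + 8*(-4)²)) = 141219/(439881 + 1/(88 + 0 + 8*16)) = 141219/(439881 + 1/(88 + 0 + 128)) = 141219/(439881 + 1/216) = 141219/(95014297/216) = 141219*(216/95014297) = 30503304/95014297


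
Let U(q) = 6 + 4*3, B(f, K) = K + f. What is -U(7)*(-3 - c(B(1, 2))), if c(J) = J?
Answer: 108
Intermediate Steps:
U(q) = 18 (U(q) = 6 + 12 = 18)
-U(7)*(-3 - c(B(1, 2))) = -18*(-3 - (2 + 1)) = -18*(-3 - 1*3) = -18*(-3 - 3) = -18*(-6) = -1*(-108) = 108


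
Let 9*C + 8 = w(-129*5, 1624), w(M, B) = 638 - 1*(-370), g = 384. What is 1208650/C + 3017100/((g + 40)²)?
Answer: 2448241827/224720 ≈ 10895.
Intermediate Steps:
w(M, B) = 1008 (w(M, B) = 638 + 370 = 1008)
C = 1000/9 (C = -8/9 + (⅑)*1008 = -8/9 + 112 = 1000/9 ≈ 111.11)
1208650/C + 3017100/((g + 40)²) = 1208650/(1000/9) + 3017100/((384 + 40)²) = 1208650*(9/1000) + 3017100/(424²) = 217557/20 + 3017100/179776 = 217557/20 + 3017100*(1/179776) = 217557/20 + 754275/44944 = 2448241827/224720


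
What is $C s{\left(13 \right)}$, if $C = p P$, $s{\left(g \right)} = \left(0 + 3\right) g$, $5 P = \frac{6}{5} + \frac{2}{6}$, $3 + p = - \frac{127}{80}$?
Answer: $- \frac{109733}{2000} \approx -54.867$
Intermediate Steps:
$p = - \frac{367}{80}$ ($p = -3 - \frac{127}{80} = - \frac{367}{80} \approx -4.5875$)
$P = \frac{23}{75}$ ($P = \frac{\frac{6}{5} + \frac{2}{6}}{5} = \frac{6 \cdot \frac{1}{5} + 2 \cdot \frac{1}{6}}{5} = \frac{\frac{6}{5} + \frac{1}{3}}{5} = \frac{1}{5} \cdot \frac{23}{15} = \frac{23}{75} \approx 0.30667$)
$s{\left(g \right)} = 3 g$
$C = - \frac{8441}{6000}$ ($C = \left(- \frac{367}{80}\right) \frac{23}{75} = - \frac{8441}{6000} \approx -1.4068$)
$C s{\left(13 \right)} = - \frac{8441 \cdot 3 \cdot 13}{6000} = \left(- \frac{8441}{6000}\right) 39 = - \frac{109733}{2000}$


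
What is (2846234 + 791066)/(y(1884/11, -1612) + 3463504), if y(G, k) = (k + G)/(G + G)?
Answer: 1713168300/1631308403 ≈ 1.0502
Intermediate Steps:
y(G, k) = (G + k)/(2*G) (y(G, k) = (G + k)/((2*G)) = (G + k)*(1/(2*G)) = (G + k)/(2*G))
(2846234 + 791066)/(y(1884/11, -1612) + 3463504) = (2846234 + 791066)/((1884/11 - 1612)/(2*((1884/11))) + 3463504) = 3637300/((1884*(1/11) - 1612)/(2*((1884*(1/11)))) + 3463504) = 3637300/((1884/11 - 1612)/(2*(1884/11)) + 3463504) = 3637300/((½)*(11/1884)*(-15848/11) + 3463504) = 3637300/(-1981/471 + 3463504) = 3637300/(1631308403/471) = 3637300*(471/1631308403) = 1713168300/1631308403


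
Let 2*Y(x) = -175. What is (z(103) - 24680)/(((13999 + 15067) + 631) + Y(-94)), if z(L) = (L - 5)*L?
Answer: -29172/59219 ≈ -0.49261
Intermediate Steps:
Y(x) = -175/2 (Y(x) = (½)*(-175) = -175/2)
z(L) = L*(-5 + L) (z(L) = (-5 + L)*L = L*(-5 + L))
(z(103) - 24680)/(((13999 + 15067) + 631) + Y(-94)) = (103*(-5 + 103) - 24680)/(((13999 + 15067) + 631) - 175/2) = (103*98 - 24680)/((29066 + 631) - 175/2) = (10094 - 24680)/(29697 - 175/2) = -14586/59219/2 = -14586*2/59219 = -29172/59219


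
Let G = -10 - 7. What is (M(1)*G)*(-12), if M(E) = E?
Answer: 204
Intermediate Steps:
G = -17
(M(1)*G)*(-12) = (1*(-17))*(-12) = -17*(-12) = 204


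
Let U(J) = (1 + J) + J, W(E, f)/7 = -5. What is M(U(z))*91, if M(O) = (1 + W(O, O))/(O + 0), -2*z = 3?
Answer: 1547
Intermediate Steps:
z = -3/2 (z = -1/2*3 = -3/2 ≈ -1.5000)
W(E, f) = -35 (W(E, f) = 7*(-5) = -35)
U(J) = 1 + 2*J
M(O) = -34/O (M(O) = (1 - 35)/(O + 0) = -34/O)
M(U(z))*91 = -34/(1 + 2*(-3/2))*91 = -34/(1 - 3)*91 = -34/(-2)*91 = -34*(-1/2)*91 = 17*91 = 1547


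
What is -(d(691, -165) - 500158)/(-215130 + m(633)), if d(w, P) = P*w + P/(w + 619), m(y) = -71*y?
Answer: -160913359/68139126 ≈ -2.3615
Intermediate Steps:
d(w, P) = P*w + P/(619 + w)
-(d(691, -165) - 500158)/(-215130 + m(633)) = -(-165*(1 + 691² + 619*691)/(619 + 691) - 500158)/(-215130 - 71*633) = -(-165*(1 + 477481 + 427729)/1310 - 500158)/(-215130 - 44943) = -(-165*1/1310*905211 - 500158)/(-260073) = -(-29871963/262 - 500158)*(-1)/260073 = -(-160913359)*(-1)/(262*260073) = -1*160913359/68139126 = -160913359/68139126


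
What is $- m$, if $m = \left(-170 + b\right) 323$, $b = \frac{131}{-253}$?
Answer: $\frac{13934543}{253} \approx 55077.0$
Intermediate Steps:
$b = - \frac{131}{253}$ ($b = 131 \left(- \frac{1}{253}\right) = - \frac{131}{253} \approx -0.51779$)
$m = - \frac{13934543}{253}$ ($m = \left(-170 - \frac{131}{253}\right) 323 = \left(- \frac{43141}{253}\right) 323 = - \frac{13934543}{253} \approx -55077.0$)
$- m = \left(-1\right) \left(- \frac{13934543}{253}\right) = \frac{13934543}{253}$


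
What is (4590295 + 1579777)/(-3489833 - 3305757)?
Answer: -3085036/3397795 ≈ -0.90795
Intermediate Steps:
(4590295 + 1579777)/(-3489833 - 3305757) = 6170072/(-6795590) = 6170072*(-1/6795590) = -3085036/3397795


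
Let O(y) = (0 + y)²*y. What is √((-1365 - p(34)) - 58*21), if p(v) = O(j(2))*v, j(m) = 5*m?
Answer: I*√36583 ≈ 191.27*I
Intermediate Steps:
O(y) = y³ (O(y) = y²*y = y³)
p(v) = 1000*v (p(v) = (5*2)³*v = 10³*v = 1000*v)
√((-1365 - p(34)) - 58*21) = √((-1365 - 1000*34) - 58*21) = √((-1365 - 1*34000) - 1218) = √((-1365 - 34000) - 1218) = √(-35365 - 1218) = √(-36583) = I*√36583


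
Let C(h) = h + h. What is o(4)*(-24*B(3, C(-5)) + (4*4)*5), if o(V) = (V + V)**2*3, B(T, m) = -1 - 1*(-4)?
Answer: 1536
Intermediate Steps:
C(h) = 2*h
B(T, m) = 3 (B(T, m) = -1 + 4 = 3)
o(V) = 12*V**2 (o(V) = (2*V)**2*3 = (4*V**2)*3 = 12*V**2)
o(4)*(-24*B(3, C(-5)) + (4*4)*5) = (12*4**2)*(-24*3 + (4*4)*5) = (12*16)*(-72 + 16*5) = 192*(-72 + 80) = 192*8 = 1536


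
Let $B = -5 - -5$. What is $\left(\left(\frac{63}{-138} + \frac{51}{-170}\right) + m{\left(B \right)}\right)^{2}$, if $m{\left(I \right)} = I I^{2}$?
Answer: $\frac{7569}{13225} \approx 0.57232$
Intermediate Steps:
$B = 0$ ($B = -5 + 5 = 0$)
$m{\left(I \right)} = I^{3}$
$\left(\left(\frac{63}{-138} + \frac{51}{-170}\right) + m{\left(B \right)}\right)^{2} = \left(\left(\frac{63}{-138} + \frac{51}{-170}\right) + 0^{3}\right)^{2} = \left(\left(63 \left(- \frac{1}{138}\right) + 51 \left(- \frac{1}{170}\right)\right) + 0\right)^{2} = \left(\left(- \frac{21}{46} - \frac{3}{10}\right) + 0\right)^{2} = \left(- \frac{87}{115} + 0\right)^{2} = \left(- \frac{87}{115}\right)^{2} = \frac{7569}{13225}$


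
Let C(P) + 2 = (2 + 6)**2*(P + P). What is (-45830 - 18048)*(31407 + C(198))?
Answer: -3625012622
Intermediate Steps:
C(P) = -2 + 128*P (C(P) = -2 + (2 + 6)**2*(P + P) = -2 + 8**2*(2*P) = -2 + 64*(2*P) = -2 + 128*P)
(-45830 - 18048)*(31407 + C(198)) = (-45830 - 18048)*(31407 + (-2 + 128*198)) = -63878*(31407 + (-2 + 25344)) = -63878*(31407 + 25342) = -63878*56749 = -3625012622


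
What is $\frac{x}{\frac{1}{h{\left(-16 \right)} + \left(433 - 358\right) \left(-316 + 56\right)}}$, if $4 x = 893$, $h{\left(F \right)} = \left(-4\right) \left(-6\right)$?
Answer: $-4348017$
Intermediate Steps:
$h{\left(F \right)} = 24$
$x = \frac{893}{4}$ ($x = \frac{1}{4} \cdot 893 = \frac{893}{4} \approx 223.25$)
$\frac{x}{\frac{1}{h{\left(-16 \right)} + \left(433 - 358\right) \left(-316 + 56\right)}} = \frac{893}{4 \frac{1}{24 + \left(433 - 358\right) \left(-316 + 56\right)}} = \frac{893}{4 \frac{1}{24 + 75 \left(-260\right)}} = \frac{893}{4 \frac{1}{24 - 19500}} = \frac{893}{4 \frac{1}{-19476}} = \frac{893}{4 \left(- \frac{1}{19476}\right)} = \frac{893}{4} \left(-19476\right) = -4348017$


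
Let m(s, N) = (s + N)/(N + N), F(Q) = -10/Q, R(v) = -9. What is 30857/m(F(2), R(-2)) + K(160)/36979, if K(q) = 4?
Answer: 10269549055/258853 ≈ 39673.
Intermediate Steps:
m(s, N) = (N + s)/(2*N) (m(s, N) = (N + s)/((2*N)) = (N + s)*(1/(2*N)) = (N + s)/(2*N))
30857/m(F(2), R(-2)) + K(160)/36979 = 30857/(((½)*(-9 - 10/2)/(-9))) + 4/36979 = 30857/(((½)*(-⅑)*(-9 - 10*½))) + 4*(1/36979) = 30857/(((½)*(-⅑)*(-9 - 5))) + 4/36979 = 30857/(((½)*(-⅑)*(-14))) + 4/36979 = 30857/(7/9) + 4/36979 = 30857*(9/7) + 4/36979 = 277713/7 + 4/36979 = 10269549055/258853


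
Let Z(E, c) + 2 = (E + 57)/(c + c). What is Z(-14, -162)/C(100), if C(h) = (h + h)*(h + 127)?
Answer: -691/14709600 ≈ -4.6976e-5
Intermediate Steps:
C(h) = 2*h*(127 + h) (C(h) = (2*h)*(127 + h) = 2*h*(127 + h))
Z(E, c) = -2 + (57 + E)/(2*c) (Z(E, c) = -2 + (E + 57)/(c + c) = -2 + (57 + E)/((2*c)) = -2 + (57 + E)*(1/(2*c)) = -2 + (57 + E)/(2*c))
Z(-14, -162)/C(100) = ((1/2)*(57 - 14 - 4*(-162))/(-162))/((2*100*(127 + 100))) = ((1/2)*(-1/162)*(57 - 14 + 648))/((2*100*227)) = ((1/2)*(-1/162)*691)/45400 = -691/324*1/45400 = -691/14709600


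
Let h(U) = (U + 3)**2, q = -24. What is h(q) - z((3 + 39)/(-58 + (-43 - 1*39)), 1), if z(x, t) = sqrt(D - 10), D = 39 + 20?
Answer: 434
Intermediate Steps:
h(U) = (3 + U)**2
D = 59
z(x, t) = 7 (z(x, t) = sqrt(59 - 10) = sqrt(49) = 7)
h(q) - z((3 + 39)/(-58 + (-43 - 1*39)), 1) = (3 - 24)**2 - 1*7 = (-21)**2 - 7 = 441 - 7 = 434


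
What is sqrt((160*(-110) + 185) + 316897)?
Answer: sqrt(299482) ≈ 547.25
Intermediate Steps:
sqrt((160*(-110) + 185) + 316897) = sqrt((-17600 + 185) + 316897) = sqrt(-17415 + 316897) = sqrt(299482)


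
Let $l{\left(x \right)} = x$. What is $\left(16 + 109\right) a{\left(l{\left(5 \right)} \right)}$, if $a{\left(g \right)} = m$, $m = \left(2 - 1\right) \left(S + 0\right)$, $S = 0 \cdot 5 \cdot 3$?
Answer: $0$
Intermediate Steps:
$S = 0$ ($S = 0 \cdot 3 = 0$)
$m = 0$ ($m = \left(2 - 1\right) \left(0 + 0\right) = 1 \cdot 0 = 0$)
$a{\left(g \right)} = 0$
$\left(16 + 109\right) a{\left(l{\left(5 \right)} \right)} = \left(16 + 109\right) 0 = 125 \cdot 0 = 0$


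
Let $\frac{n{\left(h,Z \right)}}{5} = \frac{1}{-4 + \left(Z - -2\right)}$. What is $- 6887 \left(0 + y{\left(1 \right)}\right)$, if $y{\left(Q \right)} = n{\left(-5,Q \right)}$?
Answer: $34435$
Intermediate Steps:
$n{\left(h,Z \right)} = \frac{5}{-2 + Z}$ ($n{\left(h,Z \right)} = \frac{5}{-4 + \left(Z - -2\right)} = \frac{5}{-4 + \left(Z + 2\right)} = \frac{5}{-4 + \left(2 + Z\right)} = \frac{5}{-2 + Z}$)
$y{\left(Q \right)} = \frac{5}{-2 + Q}$
$- 6887 \left(0 + y{\left(1 \right)}\right) = - 6887 \left(0 + \frac{5}{-2 + 1}\right) = - 6887 \left(0 + \frac{5}{-1}\right) = - 6887 \left(0 + 5 \left(-1\right)\right) = - 6887 \left(0 - 5\right) = - 6887 \left(-5\right) = \left(-1\right) \left(-34435\right) = 34435$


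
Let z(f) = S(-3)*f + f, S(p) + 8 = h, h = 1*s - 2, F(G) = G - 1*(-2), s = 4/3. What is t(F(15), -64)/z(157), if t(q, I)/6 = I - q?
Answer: 1458/3611 ≈ 0.40377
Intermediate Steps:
s = 4/3 (s = 4*(⅓) = 4/3 ≈ 1.3333)
F(G) = 2 + G (F(G) = G + 2 = 2 + G)
t(q, I) = -6*q + 6*I (t(q, I) = 6*(I - q) = -6*q + 6*I)
h = -⅔ (h = 1*(4/3) - 2 = 4/3 - 2 = -⅔ ≈ -0.66667)
S(p) = -26/3 (S(p) = -8 - ⅔ = -26/3)
z(f) = -23*f/3 (z(f) = -26*f/3 + f = -23*f/3)
t(F(15), -64)/z(157) = (-6*(2 + 15) + 6*(-64))/((-23/3*157)) = (-6*17 - 384)/(-3611/3) = (-102 - 384)*(-3/3611) = -486*(-3/3611) = 1458/3611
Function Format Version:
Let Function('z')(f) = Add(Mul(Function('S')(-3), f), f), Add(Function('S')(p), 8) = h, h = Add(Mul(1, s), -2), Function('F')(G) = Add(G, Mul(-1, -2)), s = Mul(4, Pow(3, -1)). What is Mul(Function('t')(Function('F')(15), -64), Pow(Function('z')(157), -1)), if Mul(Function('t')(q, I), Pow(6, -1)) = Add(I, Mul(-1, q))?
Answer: Rational(1458, 3611) ≈ 0.40377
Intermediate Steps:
s = Rational(4, 3) (s = Mul(4, Rational(1, 3)) = Rational(4, 3) ≈ 1.3333)
Function('F')(G) = Add(2, G) (Function('F')(G) = Add(G, 2) = Add(2, G))
Function('t')(q, I) = Add(Mul(-6, q), Mul(6, I)) (Function('t')(q, I) = Mul(6, Add(I, Mul(-1, q))) = Add(Mul(-6, q), Mul(6, I)))
h = Rational(-2, 3) (h = Add(Mul(1, Rational(4, 3)), -2) = Add(Rational(4, 3), -2) = Rational(-2, 3) ≈ -0.66667)
Function('S')(p) = Rational(-26, 3) (Function('S')(p) = Add(-8, Rational(-2, 3)) = Rational(-26, 3))
Function('z')(f) = Mul(Rational(-23, 3), f) (Function('z')(f) = Add(Mul(Rational(-26, 3), f), f) = Mul(Rational(-23, 3), f))
Mul(Function('t')(Function('F')(15), -64), Pow(Function('z')(157), -1)) = Mul(Add(Mul(-6, Add(2, 15)), Mul(6, -64)), Pow(Mul(Rational(-23, 3), 157), -1)) = Mul(Add(Mul(-6, 17), -384), Pow(Rational(-3611, 3), -1)) = Mul(Add(-102, -384), Rational(-3, 3611)) = Mul(-486, Rational(-3, 3611)) = Rational(1458, 3611)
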